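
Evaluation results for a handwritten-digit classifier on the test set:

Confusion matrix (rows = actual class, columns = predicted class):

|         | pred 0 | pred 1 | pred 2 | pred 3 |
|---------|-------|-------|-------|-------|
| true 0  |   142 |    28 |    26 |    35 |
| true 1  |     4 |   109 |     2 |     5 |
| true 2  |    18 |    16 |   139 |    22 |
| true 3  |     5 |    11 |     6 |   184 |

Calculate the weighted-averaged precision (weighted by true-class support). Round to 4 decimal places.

0.7774

Per-class precision (TP/(TP+FP)):
  0: TP=142, FP=4+18+5=27 → 142/169 = 0.84024
  1: TP=109, FP=28+16+11=55 → 109/164 = 0.66463
  2: TP=139, FP=26+2+6=34 → 139/173 = 0.80347
  3: TP=184, FP=35+5+22=62 → 184/246 = 0.74797
Weighted-precision = Σ (supportᵢ/N)·precisionᵢ with N=752: (231/752)·0.84024 + (120/752)·0.66463 + (195/752)·0.80347 + (206/752)·0.74797 = 0.7774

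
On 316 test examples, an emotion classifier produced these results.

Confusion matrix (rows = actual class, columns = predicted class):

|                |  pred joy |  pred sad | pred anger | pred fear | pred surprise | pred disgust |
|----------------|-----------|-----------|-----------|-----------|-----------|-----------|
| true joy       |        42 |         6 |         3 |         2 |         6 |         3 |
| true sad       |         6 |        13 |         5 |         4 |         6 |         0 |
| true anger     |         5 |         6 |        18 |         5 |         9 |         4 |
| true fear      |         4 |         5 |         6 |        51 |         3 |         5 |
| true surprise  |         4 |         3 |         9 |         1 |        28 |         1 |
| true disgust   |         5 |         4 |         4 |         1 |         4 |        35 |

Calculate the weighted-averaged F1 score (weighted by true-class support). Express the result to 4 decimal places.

Per-class F1 score (2·TP/(2·TP+FP+FN)):
  joy: TP=42, FP=6+5+4+4+5=24, FN=6+3+2+6+3=20 → 84/128 = 0.65625
  sad: TP=13, FP=6+6+5+3+4=24, FN=6+5+4+6+0=21 → 26/71 = 0.36620
  anger: TP=18, FP=3+5+6+9+4=27, FN=5+6+5+9+4=29 → 36/92 = 0.39130
  fear: TP=51, FP=2+4+5+1+1=13, FN=4+5+6+3+5=23 → 102/138 = 0.73913
  surprise: TP=28, FP=6+6+9+3+4=28, FN=4+3+9+1+1=18 → 56/102 = 0.54902
  disgust: TP=35, FP=3+0+4+5+1=13, FN=5+4+4+1+4=18 → 70/101 = 0.69307
Weighted-F1 score = Σ (supportᵢ/N)·F1 scoreᵢ with N=316: (62/316)·0.65625 + (34/316)·0.36620 + (47/316)·0.39130 + (74/316)·0.73913 + (46/316)·0.54902 + (53/316)·0.69307 = 0.5956

0.5956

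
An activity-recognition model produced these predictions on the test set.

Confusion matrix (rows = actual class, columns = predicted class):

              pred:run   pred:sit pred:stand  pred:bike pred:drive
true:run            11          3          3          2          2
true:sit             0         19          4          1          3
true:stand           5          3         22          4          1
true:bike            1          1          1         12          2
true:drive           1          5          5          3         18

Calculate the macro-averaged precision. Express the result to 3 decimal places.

0.618

Per-class precision (TP/(TP+FP)):
  run: TP=11, FP=0+5+1+1=7 → 11/18 = 0.6111
  sit: TP=19, FP=3+3+1+5=12 → 19/31 = 0.6129
  stand: TP=22, FP=3+4+1+5=13 → 22/35 = 0.6286
  bike: TP=12, FP=2+1+4+3=10 → 12/22 = 0.5455
  drive: TP=18, FP=2+3+1+2=8 → 18/26 = 0.6923
Macro-precision = mean = (0.6111 + 0.6129 + 0.6286 + 0.5455 + 0.6923) / 5 = 0.618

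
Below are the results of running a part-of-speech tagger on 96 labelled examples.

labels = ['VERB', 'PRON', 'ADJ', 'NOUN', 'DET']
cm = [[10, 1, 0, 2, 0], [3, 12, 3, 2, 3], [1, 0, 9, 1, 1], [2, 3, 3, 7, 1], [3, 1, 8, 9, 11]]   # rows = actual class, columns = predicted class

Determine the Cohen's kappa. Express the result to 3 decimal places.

0.395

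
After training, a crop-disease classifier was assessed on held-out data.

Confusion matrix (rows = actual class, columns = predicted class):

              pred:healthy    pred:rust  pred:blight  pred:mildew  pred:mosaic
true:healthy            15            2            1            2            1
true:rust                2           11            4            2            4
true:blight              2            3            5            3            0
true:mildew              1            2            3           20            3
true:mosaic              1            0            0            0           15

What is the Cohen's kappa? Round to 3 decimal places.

Observed agreement pₒ = trace/N = 66/102 = 0.6471
Expected agreement pₑ = Σ (rowᵢ·colᵢ)/N² = (21·21 + 23·18 + 13·13 + 29·27 + 16·23)/102² = 0.2091
κ = (pₒ − pₑ)/(1 − pₑ) = (0.6471 − 0.2091)/(1 − 0.2091) = 0.554

0.554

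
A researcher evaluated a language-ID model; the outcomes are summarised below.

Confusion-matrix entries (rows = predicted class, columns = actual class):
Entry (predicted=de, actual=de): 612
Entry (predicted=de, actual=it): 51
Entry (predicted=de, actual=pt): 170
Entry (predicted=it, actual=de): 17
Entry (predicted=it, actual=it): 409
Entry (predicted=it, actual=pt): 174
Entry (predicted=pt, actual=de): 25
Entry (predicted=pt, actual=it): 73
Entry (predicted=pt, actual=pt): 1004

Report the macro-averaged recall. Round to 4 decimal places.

Per-class recall (TP/(TP+FN)):
  de: TP=612, FN=17+25=42 → 612/654 = 0.93578
  it: TP=409, FN=51+73=124 → 409/533 = 0.76735
  pt: TP=1004, FN=170+174=344 → 1004/1348 = 0.74481
Macro-recall = mean = (0.93578 + 0.76735 + 0.74481) / 3 = 0.8160

0.8160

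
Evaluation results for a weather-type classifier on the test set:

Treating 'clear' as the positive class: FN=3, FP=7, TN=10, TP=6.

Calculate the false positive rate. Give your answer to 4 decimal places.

FPR = FP/(FP+TN) = 7/(7+10) = 0.4118

0.4118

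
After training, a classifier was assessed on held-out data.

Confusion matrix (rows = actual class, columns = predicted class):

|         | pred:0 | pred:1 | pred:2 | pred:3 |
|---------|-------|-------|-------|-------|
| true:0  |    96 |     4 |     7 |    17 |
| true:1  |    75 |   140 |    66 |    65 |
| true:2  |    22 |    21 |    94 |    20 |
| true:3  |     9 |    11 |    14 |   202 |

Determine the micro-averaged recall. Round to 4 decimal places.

Micro-averaging pools counts across classes: ΣTP=532, ΣFP=331, ΣFN=331.
Micro-recall = TP/(TP+FN) on pooled counts = 0.6165 (equals overall accuracy in single-label multiclass).

0.6165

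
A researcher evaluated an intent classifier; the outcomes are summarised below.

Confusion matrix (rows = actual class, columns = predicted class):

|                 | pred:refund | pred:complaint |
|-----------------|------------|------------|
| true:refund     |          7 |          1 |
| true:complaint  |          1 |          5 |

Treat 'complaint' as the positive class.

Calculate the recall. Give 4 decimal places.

0.8333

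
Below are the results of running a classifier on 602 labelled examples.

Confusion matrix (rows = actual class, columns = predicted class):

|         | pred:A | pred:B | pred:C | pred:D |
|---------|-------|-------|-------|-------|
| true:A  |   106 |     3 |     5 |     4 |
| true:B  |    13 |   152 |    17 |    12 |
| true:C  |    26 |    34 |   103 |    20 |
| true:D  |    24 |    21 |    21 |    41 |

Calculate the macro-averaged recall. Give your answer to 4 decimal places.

0.6570

Per-class recall (TP/(TP+FN)):
  A: TP=106, FN=3+5+4=12 → 106/118 = 0.89831
  B: TP=152, FN=13+17+12=42 → 152/194 = 0.78351
  C: TP=103, FN=26+34+20=80 → 103/183 = 0.56284
  D: TP=41, FN=24+21+21=66 → 41/107 = 0.38318
Macro-recall = mean = (0.89831 + 0.78351 + 0.56284 + 0.38318) / 4 = 0.6570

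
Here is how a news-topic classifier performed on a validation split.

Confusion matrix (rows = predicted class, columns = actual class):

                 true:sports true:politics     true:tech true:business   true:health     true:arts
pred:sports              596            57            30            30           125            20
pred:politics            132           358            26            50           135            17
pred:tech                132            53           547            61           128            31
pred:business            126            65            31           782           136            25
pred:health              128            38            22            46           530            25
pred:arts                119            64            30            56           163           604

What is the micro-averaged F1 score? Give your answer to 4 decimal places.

0.6192

Micro-averaging pools counts across classes: ΣTP=3417, ΣFP=2101, ΣFN=2101.
Micro-F1 score = 2·TP/(2·TP+FP+FN) on pooled counts = 0.6192 (equals overall accuracy in single-label multiclass).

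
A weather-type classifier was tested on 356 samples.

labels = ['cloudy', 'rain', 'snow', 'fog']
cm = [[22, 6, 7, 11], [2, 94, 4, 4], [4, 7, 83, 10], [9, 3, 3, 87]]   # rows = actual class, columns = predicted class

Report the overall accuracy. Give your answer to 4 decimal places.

0.8034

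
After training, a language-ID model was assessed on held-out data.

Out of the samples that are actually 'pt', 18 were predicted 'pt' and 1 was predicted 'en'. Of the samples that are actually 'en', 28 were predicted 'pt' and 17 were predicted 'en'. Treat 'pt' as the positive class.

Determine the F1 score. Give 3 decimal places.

Precision = TP/(TP+FP) = 18/46 = 0.3913
Recall = TP/(TP+FN) = 18/19 = 0.9474
F1 = 2·TP/(2·TP+FP+FN) = 36/65 = 0.554

0.554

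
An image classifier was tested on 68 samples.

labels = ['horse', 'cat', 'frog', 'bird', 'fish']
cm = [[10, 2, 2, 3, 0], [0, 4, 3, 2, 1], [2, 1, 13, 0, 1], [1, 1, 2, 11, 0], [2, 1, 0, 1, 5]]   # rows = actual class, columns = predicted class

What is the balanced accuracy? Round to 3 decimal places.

0.608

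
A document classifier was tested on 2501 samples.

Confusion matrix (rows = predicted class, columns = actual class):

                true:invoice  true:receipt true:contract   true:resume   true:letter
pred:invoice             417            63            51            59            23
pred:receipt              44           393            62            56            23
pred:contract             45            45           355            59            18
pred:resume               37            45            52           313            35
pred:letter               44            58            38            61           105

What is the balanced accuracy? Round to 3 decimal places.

0.617

Balanced accuracy = mean of per-class recall.
  invoice: recall = 417/587 = 0.7104
  receipt: recall = 393/604 = 0.6507
  contract: recall = 355/558 = 0.6362
  resume: recall = 313/548 = 0.5712
  letter: recall = 105/204 = 0.5147
Mean = (0.7104 + 0.6507 + 0.6362 + 0.5712 + 0.5147) / 5 = 0.617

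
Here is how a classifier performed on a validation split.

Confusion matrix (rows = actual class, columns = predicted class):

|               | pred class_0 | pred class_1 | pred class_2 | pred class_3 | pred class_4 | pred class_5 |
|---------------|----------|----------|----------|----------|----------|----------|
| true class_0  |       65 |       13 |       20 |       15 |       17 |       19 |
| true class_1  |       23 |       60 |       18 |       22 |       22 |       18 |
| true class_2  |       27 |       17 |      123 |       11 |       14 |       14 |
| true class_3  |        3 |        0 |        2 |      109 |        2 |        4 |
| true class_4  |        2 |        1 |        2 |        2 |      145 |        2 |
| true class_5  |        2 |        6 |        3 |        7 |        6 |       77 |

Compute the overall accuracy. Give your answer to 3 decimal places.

0.648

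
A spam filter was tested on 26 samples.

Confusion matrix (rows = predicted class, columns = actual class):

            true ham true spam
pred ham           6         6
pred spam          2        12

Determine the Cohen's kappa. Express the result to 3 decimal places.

0.366

Observed agreement pₒ = trace/N = 18/26 = 0.6923
Expected agreement pₑ = Σ (rowᵢ·colᵢ)/N² = (8·12 + 18·14)/26² = 0.5148
κ = (pₒ − pₑ)/(1 − pₑ) = (0.6923 − 0.5148)/(1 − 0.5148) = 0.366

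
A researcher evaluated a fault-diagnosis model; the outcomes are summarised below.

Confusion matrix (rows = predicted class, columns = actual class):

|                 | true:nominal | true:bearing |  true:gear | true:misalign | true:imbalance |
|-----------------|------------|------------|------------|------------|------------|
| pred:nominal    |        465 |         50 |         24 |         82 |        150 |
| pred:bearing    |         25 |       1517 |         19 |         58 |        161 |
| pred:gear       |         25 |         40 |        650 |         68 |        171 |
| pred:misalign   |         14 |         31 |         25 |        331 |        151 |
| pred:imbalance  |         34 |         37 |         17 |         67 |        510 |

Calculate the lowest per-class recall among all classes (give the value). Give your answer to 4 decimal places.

0.4462

Per-class recall (TP/(TP+FN)):
  nominal: TP=465, FN=25+25+14+34=98 → 465/563 = 0.82593
  bearing: TP=1517, FN=50+40+31+37=158 → 1517/1675 = 0.90567
  gear: TP=650, FN=24+19+25+17=85 → 650/735 = 0.88435
  misalign: TP=331, FN=82+58+68+67=275 → 331/606 = 0.54620
  imbalance: TP=510, FN=150+161+171+151=633 → 510/1143 = 0.44619
Lowest is class 'imbalance' with recall = 0.4462.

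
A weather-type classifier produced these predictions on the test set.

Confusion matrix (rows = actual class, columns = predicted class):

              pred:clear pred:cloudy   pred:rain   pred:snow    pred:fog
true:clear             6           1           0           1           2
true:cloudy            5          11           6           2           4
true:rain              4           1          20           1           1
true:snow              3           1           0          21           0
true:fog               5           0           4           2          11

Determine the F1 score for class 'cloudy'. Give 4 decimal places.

Take TP from the diagonal, FP from the rest of the 'cloudy' prediction marginal, FN from the rest of the 'cloudy' actual marginal.
F1 score = 2·TP/(2·TP+FP+FN).
cloudy: TP=11, FP=1+1+1+0=3, FN=5+6+2+4=17 → 22/42 = 0.52381

0.5238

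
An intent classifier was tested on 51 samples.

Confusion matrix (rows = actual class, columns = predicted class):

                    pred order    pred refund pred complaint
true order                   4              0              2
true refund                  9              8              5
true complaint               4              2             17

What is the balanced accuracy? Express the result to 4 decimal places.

0.5898

Balanced accuracy = mean of per-class recall.
  order: recall = 4/6 = 0.66667
  refund: recall = 8/22 = 0.36364
  complaint: recall = 17/23 = 0.73913
Mean = (0.66667 + 0.36364 + 0.73913) / 3 = 0.5898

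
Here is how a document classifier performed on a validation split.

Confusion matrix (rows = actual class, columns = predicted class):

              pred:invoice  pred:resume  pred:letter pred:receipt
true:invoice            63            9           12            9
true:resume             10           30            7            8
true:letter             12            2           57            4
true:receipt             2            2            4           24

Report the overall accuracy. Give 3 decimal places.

Accuracy = trace / total = (63+30+57+24=174) / 255 = 174/255 = 0.682

0.682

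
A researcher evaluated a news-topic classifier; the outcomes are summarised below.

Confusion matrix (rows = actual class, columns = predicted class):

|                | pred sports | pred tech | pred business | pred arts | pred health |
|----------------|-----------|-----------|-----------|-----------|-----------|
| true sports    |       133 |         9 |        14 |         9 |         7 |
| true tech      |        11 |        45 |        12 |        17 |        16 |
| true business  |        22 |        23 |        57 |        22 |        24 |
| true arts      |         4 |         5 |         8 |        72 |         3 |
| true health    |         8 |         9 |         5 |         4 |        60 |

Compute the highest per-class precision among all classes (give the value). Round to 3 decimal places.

Per-class precision (TP/(TP+FP)):
  sports: TP=133, FP=11+22+4+8=45 → 133/178 = 0.7472
  tech: TP=45, FP=9+23+5+9=46 → 45/91 = 0.4945
  business: TP=57, FP=14+12+8+5=39 → 57/96 = 0.5938
  arts: TP=72, FP=9+17+22+4=52 → 72/124 = 0.5806
  health: TP=60, FP=7+16+24+3=50 → 60/110 = 0.5455
Highest is class 'sports' with precision = 0.747.

0.747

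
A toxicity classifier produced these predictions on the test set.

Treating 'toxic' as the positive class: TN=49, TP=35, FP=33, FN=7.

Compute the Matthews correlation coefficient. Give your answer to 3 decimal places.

0.410

MCC = (TP·TN − FP·FN) / √((TP+FP)(TP+FN)(TN+FP)(TN+FN))
Numerator = 35·49 − 33·7 = 1484
Denominator = √(68·42·82·56) = √13114752 = 3621.4296
MCC = 1484 / 3621.4296 = 0.410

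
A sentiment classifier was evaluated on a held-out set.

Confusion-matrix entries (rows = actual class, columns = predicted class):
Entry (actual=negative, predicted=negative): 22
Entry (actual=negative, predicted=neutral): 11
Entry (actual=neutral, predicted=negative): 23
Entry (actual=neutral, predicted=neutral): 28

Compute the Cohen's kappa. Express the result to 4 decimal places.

0.2027

Observed agreement pₒ = trace/N = 50/84 = 0.59524
Expected agreement pₑ = Σ (rowᵢ·colᵢ)/N² = (33·45 + 51·39)/84² = 0.49235
κ = (pₒ − pₑ)/(1 − pₑ) = (0.59524 − 0.49235)/(1 − 0.49235) = 0.2027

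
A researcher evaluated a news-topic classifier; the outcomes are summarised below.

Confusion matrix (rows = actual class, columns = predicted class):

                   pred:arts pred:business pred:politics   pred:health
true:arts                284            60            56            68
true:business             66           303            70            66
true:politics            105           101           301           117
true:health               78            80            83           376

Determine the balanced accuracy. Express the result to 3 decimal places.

Balanced accuracy = mean of per-class recall.
  arts: recall = 284/468 = 0.6068
  business: recall = 303/505 = 0.6000
  politics: recall = 301/624 = 0.4824
  health: recall = 376/617 = 0.6094
Mean = (0.6068 + 0.6000 + 0.4824 + 0.6094) / 4 = 0.575

0.575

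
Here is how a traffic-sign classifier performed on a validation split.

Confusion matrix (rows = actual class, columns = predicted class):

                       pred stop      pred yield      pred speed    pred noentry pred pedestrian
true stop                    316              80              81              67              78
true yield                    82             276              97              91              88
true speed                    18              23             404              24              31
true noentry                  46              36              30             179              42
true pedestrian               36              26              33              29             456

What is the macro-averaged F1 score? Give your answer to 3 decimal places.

0.599

Per-class F1 score (2·TP/(2·TP+FP+FN)):
  stop: TP=316, FP=82+18+46+36=182, FN=80+81+67+78=306 → 632/1120 = 0.5643
  yield: TP=276, FP=80+23+36+26=165, FN=82+97+91+88=358 → 552/1075 = 0.5135
  speed: TP=404, FP=81+97+30+33=241, FN=18+23+24+31=96 → 808/1145 = 0.7057
  noentry: TP=179, FP=67+91+24+29=211, FN=46+36+30+42=154 → 358/723 = 0.4952
  pedestrian: TP=456, FP=78+88+31+42=239, FN=36+26+33+29=124 → 912/1275 = 0.7153
Macro-F1 score = mean = (0.5643 + 0.5135 + 0.7057 + 0.4952 + 0.7153) / 5 = 0.599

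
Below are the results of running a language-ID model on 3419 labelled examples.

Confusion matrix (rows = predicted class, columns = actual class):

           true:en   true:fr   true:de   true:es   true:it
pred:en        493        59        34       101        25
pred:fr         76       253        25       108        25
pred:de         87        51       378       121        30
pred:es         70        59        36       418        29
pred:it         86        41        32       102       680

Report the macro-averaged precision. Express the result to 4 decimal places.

0.6369

Per-class precision (TP/(TP+FP)):
  en: TP=493, FP=59+34+101+25=219 → 493/712 = 0.69242
  fr: TP=253, FP=76+25+108+25=234 → 253/487 = 0.51951
  de: TP=378, FP=87+51+121+30=289 → 378/667 = 0.56672
  es: TP=418, FP=70+59+36+29=194 → 418/612 = 0.68301
  it: TP=680, FP=86+41+32+102=261 → 680/941 = 0.72264
Macro-precision = mean = (0.69242 + 0.51951 + 0.56672 + 0.68301 + 0.72264) / 5 = 0.6369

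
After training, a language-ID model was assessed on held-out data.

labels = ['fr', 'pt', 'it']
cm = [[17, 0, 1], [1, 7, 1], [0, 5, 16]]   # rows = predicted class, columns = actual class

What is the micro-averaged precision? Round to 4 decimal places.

0.8333

Micro-averaging pools counts across classes: ΣTP=40, ΣFP=8, ΣFN=8.
Micro-precision = TP/(TP+FP) on pooled counts = 0.8333 (equals overall accuracy in single-label multiclass).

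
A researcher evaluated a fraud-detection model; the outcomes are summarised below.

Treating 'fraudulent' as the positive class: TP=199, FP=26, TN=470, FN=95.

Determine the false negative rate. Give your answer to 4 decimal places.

FNR = FN/(FN+TP) = 95/(95+199) = 0.3231

0.3231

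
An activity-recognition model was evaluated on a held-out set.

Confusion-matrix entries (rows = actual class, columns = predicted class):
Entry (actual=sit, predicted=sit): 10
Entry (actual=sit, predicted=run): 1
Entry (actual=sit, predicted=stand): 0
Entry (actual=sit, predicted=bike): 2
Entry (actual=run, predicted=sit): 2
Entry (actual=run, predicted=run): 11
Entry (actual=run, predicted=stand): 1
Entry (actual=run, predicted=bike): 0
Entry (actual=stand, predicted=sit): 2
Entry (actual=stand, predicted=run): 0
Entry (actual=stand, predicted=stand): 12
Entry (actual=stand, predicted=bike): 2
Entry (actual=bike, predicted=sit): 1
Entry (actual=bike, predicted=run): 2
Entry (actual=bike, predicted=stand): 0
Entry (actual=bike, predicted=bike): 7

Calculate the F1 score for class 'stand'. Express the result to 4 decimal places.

One-vs-rest for 'stand': TP = diagonal; FP = other classes predicted 'stand'; FN = 'stand' predicted as other.
F1 score = 2·TP/(2·TP+FP+FN).
stand: TP=12, FP=0+1+0=1, FN=2+0+2=4 → 24/29 = 0.82759

0.8276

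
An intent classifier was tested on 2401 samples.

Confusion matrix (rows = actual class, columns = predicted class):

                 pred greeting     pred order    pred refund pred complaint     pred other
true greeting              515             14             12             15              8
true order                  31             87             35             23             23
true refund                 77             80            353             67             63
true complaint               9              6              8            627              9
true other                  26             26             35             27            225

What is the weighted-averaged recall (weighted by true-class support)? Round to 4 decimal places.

Per-class recall (TP/(TP+FN)):
  greeting: TP=515, FN=14+12+15+8=49 → 515/564 = 0.91312
  order: TP=87, FN=31+35+23+23=112 → 87/199 = 0.43719
  refund: TP=353, FN=77+80+67+63=287 → 353/640 = 0.55156
  complaint: TP=627, FN=9+6+8+9=32 → 627/659 = 0.95144
  other: TP=225, FN=26+26+35+27=114 → 225/339 = 0.66372
Weighted-recall = Σ (supportᵢ/N)·recallᵢ with N=2401: (564/2401)·0.91312 + (199/2401)·0.43719 + (640/2401)·0.55156 + (659/2401)·0.95144 + (339/2401)·0.66372 = 0.7526

0.7526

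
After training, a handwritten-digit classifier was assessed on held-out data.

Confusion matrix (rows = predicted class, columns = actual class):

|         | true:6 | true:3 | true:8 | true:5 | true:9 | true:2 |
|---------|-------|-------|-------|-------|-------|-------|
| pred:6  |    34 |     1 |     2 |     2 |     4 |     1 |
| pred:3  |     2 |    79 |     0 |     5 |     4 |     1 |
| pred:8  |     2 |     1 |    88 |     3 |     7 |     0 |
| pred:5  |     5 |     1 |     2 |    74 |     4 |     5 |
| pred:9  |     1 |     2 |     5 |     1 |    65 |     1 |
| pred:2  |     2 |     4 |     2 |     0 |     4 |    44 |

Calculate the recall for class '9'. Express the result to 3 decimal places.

0.739

One-vs-rest for '9': TP = diagonal; FP = other classes predicted '9'; FN = '9' predicted as other.
recall = TP/(TP+FN).
9: TP=65, FN=4+4+7+4+4=23 → 65/88 = 0.7386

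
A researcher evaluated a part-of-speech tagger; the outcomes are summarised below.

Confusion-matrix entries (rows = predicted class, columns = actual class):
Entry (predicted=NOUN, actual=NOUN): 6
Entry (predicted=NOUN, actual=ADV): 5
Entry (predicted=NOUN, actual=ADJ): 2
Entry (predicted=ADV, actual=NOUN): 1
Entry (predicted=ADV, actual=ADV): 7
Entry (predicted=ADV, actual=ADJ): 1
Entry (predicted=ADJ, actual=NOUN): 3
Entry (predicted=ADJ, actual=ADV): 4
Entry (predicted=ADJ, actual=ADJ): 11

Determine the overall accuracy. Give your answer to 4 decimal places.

0.6000

Accuracy = trace / total = (6+7+11=24) / 40 = 24/40 = 0.6000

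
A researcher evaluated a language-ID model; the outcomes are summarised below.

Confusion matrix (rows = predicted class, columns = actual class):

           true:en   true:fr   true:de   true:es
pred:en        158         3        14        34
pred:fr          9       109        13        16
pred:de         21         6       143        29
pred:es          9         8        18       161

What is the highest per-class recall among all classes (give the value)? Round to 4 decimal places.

0.8651

Per-class recall (TP/(TP+FN)):
  en: TP=158, FN=9+21+9=39 → 158/197 = 0.80203
  fr: TP=109, FN=3+6+8=17 → 109/126 = 0.86508
  de: TP=143, FN=14+13+18=45 → 143/188 = 0.76064
  es: TP=161, FN=34+16+29=79 → 161/240 = 0.67083
Highest is class 'fr' with recall = 0.8651.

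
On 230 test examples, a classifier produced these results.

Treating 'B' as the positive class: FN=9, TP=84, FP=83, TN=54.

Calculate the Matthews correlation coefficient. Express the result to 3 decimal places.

MCC = (TP·TN − FP·FN) / √((TP+FP)(TP+FN)(TN+FP)(TN+FN))
Numerator = 84·54 − 83·9 = 3789
Denominator = √(167·93·137·63) = √134048061 = 11577.9126
MCC = 3789 / 11577.9126 = 0.327

0.327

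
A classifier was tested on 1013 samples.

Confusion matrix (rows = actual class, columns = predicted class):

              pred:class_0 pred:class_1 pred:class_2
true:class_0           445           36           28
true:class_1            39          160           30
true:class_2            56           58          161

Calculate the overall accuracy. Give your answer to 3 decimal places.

0.756

Accuracy = trace / total = (445+160+161=766) / 1013 = 766/1013 = 0.756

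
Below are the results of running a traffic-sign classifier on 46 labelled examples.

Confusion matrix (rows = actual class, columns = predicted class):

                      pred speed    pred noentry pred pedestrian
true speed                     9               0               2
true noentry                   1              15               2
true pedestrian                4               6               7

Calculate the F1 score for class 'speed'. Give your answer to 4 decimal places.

0.7200

Take TP from the diagonal, FP from the rest of the 'speed' prediction marginal, FN from the rest of the 'speed' actual marginal.
F1 score = 2·TP/(2·TP+FP+FN).
speed: TP=9, FP=1+4=5, FN=0+2=2 → 18/25 = 0.72000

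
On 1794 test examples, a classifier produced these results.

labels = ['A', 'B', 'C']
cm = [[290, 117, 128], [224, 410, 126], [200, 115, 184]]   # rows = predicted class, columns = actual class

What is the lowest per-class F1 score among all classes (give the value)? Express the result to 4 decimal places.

Per-class F1 score (2·TP/(2·TP+FP+FN)):
  A: TP=290, FP=117+128=245, FN=224+200=424 → 580/1249 = 0.46437
  B: TP=410, FP=224+126=350, FN=117+115=232 → 820/1402 = 0.58488
  C: TP=184, FP=200+115=315, FN=128+126=254 → 368/937 = 0.39274
Lowest is class 'C' with F1 score = 0.3927.

0.3927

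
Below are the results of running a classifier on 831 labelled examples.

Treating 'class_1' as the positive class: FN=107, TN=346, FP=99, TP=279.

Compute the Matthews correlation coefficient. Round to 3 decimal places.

MCC = (TP·TN − FP·FN) / √((TP+FP)(TP+FN)(TN+FP)(TN+FN))
Numerator = 279·346 − 99·107 = 85941
Denominator = √(378·386·445·453) = √29412864180 = 171501.7906
MCC = 85941 / 171501.7906 = 0.501

0.501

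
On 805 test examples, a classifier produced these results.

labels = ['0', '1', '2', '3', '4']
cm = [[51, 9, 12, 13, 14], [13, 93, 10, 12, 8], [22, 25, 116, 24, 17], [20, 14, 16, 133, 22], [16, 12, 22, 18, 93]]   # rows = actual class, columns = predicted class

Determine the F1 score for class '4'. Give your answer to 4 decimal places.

0.5905

Treat '4' as positive and all other classes as negative.
F1 score = 2·TP/(2·TP+FP+FN).
4: TP=93, FP=14+8+17+22=61, FN=16+12+22+18=68 → 186/315 = 0.59048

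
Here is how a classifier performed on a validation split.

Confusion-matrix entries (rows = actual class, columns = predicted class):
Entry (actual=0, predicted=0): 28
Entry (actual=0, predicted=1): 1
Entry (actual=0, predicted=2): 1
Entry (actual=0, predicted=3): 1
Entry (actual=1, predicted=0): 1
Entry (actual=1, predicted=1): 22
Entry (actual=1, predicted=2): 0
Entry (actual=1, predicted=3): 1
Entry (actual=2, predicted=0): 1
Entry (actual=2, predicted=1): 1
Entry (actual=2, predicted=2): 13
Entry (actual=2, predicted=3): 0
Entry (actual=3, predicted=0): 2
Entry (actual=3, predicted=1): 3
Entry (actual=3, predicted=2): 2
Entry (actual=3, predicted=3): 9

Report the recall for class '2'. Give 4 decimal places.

0.8667

One-vs-rest for '2': TP = diagonal; FP = other classes predicted '2'; FN = '2' predicted as other.
recall = TP/(TP+FN).
2: TP=13, FN=1+1+0=2 → 13/15 = 0.86667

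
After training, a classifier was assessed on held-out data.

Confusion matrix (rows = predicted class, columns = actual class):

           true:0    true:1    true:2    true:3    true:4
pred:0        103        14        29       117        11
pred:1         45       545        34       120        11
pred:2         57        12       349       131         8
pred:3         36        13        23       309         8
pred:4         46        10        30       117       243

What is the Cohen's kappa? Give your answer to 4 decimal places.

0.5451

Observed agreement pₒ = trace/N = 1549/2421 = 0.63982
Expected agreement pₑ = Σ (rowᵢ·colᵢ)/N² = (287·274 + 594·755 + 465·557 + 794·389 + 281·446)/2421² = 0.20820
κ = (pₒ − pₑ)/(1 − pₑ) = (0.63982 − 0.20820)/(1 − 0.20820) = 0.5451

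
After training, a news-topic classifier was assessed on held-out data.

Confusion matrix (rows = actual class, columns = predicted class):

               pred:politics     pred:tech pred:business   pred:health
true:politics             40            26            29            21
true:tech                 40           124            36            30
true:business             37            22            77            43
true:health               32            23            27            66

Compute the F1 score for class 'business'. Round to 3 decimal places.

Treat 'business' as positive and all other classes as negative.
F1 score = 2·TP/(2·TP+FP+FN).
business: TP=77, FP=29+36+27=92, FN=37+22+43=102 → 154/348 = 0.4425

0.443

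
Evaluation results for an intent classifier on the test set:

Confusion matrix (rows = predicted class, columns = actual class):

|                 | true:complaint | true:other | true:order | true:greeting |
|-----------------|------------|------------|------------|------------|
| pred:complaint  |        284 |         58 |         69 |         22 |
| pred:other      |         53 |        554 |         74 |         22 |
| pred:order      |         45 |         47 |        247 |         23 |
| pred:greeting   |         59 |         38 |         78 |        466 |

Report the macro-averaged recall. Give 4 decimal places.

Per-class recall (TP/(TP+FN)):
  complaint: TP=284, FN=53+45+59=157 → 284/441 = 0.64399
  other: TP=554, FN=58+47+38=143 → 554/697 = 0.79484
  order: TP=247, FN=69+74+78=221 → 247/468 = 0.52778
  greeting: TP=466, FN=22+22+23=67 → 466/533 = 0.87430
Macro-recall = mean = (0.64399 + 0.79484 + 0.52778 + 0.87430) / 4 = 0.7102

0.7102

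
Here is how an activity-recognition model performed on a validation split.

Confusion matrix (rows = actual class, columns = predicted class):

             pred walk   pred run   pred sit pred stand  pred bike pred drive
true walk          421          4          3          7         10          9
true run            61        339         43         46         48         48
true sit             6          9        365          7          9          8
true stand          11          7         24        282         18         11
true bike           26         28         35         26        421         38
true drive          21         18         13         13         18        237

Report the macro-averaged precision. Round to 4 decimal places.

Per-class precision (TP/(TP+FP)):
  walk: TP=421, FP=61+6+11+26+21=125 → 421/546 = 0.77106
  run: TP=339, FP=4+9+7+28+18=66 → 339/405 = 0.83704
  sit: TP=365, FP=3+43+24+35+13=118 → 365/483 = 0.75569
  stand: TP=282, FP=7+46+7+26+13=99 → 282/381 = 0.74016
  bike: TP=421, FP=10+48+9+18+18=103 → 421/524 = 0.80344
  drive: TP=237, FP=9+48+8+11+38=114 → 237/351 = 0.67521
Macro-precision = mean = (0.77106 + 0.83704 + 0.75569 + 0.74016 + 0.80344 + 0.67521) / 6 = 0.7638

0.7638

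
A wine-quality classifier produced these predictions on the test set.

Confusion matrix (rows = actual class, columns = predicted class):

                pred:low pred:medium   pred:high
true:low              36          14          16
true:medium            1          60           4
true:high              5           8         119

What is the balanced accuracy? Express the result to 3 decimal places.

0.790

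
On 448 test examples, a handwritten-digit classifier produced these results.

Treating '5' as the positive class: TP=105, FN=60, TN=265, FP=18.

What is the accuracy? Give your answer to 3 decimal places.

Accuracy = (TP+TN)/N = (105+265)/448 = 0.826

0.826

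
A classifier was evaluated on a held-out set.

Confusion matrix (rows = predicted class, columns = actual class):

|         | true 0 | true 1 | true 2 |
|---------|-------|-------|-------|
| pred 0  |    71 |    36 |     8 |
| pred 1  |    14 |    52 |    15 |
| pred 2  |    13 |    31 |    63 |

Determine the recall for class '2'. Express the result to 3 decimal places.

recall = TP/(TP+FN).
2: TP=63, FN=8+15=23 → 63/86 = 0.7326

0.733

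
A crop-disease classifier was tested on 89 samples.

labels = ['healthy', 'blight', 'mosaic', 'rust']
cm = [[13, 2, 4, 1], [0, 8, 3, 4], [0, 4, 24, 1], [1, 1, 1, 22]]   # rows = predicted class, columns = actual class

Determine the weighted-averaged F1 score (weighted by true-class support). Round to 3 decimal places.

0.754

Per-class F1 score (2·TP/(2·TP+FP+FN)):
  healthy: TP=13, FP=2+4+1=7, FN=0+0+1=1 → 26/34 = 0.7647
  blight: TP=8, FP=0+3+4=7, FN=2+4+1=7 → 16/30 = 0.5333
  mosaic: TP=24, FP=0+4+1=5, FN=4+3+1=8 → 48/61 = 0.7869
  rust: TP=22, FP=1+1+1=3, FN=1+4+1=6 → 44/53 = 0.8302
Weighted-F1 score = Σ (supportᵢ/N)·F1 scoreᵢ with N=89: (14/89)·0.7647 + (15/89)·0.5333 + (32/89)·0.7869 + (28/89)·0.8302 = 0.754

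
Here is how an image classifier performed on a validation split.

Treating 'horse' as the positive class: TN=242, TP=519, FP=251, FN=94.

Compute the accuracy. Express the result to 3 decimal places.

Accuracy = (TP+TN)/N = (519+242)/1106 = 0.688

0.688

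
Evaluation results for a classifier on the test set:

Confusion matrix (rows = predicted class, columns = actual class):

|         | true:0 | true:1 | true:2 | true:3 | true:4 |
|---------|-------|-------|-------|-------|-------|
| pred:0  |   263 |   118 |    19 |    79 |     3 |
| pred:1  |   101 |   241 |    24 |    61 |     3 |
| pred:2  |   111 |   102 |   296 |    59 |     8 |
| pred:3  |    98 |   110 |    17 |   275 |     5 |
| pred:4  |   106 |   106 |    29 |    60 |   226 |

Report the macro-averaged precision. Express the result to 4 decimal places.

0.5187

Per-class precision (TP/(TP+FP)):
  0: TP=263, FP=118+19+79+3=219 → 263/482 = 0.54564
  1: TP=241, FP=101+24+61+3=189 → 241/430 = 0.56047
  2: TP=296, FP=111+102+59+8=280 → 296/576 = 0.51389
  3: TP=275, FP=98+110+17+5=230 → 275/505 = 0.54455
  4: TP=226, FP=106+106+29+60=301 → 226/527 = 0.42884
Macro-precision = mean = (0.54564 + 0.56047 + 0.51389 + 0.54455 + 0.42884) / 5 = 0.5187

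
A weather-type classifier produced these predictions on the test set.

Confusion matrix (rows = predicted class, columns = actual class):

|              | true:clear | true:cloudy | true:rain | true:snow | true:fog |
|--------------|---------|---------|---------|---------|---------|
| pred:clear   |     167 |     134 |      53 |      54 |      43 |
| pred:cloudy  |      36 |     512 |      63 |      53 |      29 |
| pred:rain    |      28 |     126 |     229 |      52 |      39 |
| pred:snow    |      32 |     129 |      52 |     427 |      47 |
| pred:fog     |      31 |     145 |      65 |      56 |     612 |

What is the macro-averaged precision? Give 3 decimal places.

0.577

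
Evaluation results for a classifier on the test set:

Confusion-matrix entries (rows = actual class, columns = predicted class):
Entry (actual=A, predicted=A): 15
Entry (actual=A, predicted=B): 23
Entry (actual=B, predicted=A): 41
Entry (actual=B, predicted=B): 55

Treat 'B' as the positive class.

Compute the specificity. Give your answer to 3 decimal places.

Specificity = TN/(TN+FP) = 15/(15+23) = 0.395

0.395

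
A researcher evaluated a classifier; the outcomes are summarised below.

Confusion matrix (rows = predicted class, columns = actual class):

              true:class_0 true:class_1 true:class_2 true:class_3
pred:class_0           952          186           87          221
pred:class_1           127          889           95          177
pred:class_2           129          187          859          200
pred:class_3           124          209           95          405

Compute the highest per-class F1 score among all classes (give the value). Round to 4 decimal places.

Per-class F1 score (2·TP/(2·TP+FP+FN)):
  class_0: TP=952, FP=186+87+221=494, FN=127+129+124=380 → 1904/2778 = 0.68539
  class_1: TP=889, FP=127+95+177=399, FN=186+187+209=582 → 1778/2759 = 0.64444
  class_2: TP=859, FP=129+187+200=516, FN=87+95+95=277 → 1718/2511 = 0.68419
  class_3: TP=405, FP=124+209+95=428, FN=221+177+200=598 → 810/1836 = 0.44118
Highest is class 'class_0' with F1 score = 0.6854.

0.6854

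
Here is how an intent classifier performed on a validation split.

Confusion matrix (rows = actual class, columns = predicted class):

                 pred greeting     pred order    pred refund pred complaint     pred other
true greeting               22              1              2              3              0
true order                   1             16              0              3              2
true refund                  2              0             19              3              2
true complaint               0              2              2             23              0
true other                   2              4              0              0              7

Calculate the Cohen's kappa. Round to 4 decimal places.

0.6823

Observed agreement pₒ = trace/N = 87/116 = 0.75000
Expected agreement pₑ = Σ (rowᵢ·colᵢ)/N² = (28·27 + 22·23 + 26·23 + 27·32 + 13·11)/116² = 0.21306
κ = (pₒ − pₑ)/(1 − pₑ) = (0.75000 − 0.21306)/(1 − 0.21306) = 0.6823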